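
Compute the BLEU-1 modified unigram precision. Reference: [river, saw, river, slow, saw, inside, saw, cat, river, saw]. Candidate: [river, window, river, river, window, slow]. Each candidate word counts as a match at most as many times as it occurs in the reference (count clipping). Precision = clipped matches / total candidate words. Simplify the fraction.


Reference word counts: {'cat': 1, 'inside': 1, 'river': 3, 'saw': 4, 'slow': 1}
Checking each candidate word (with clipping):
  'river' -> in reference (ref count 3, used 1/3) -> match (matches: 1)
  'window' -> not in reference -> no match (matches: 1)
  'river' -> in reference (ref count 3, used 2/3) -> match (matches: 2)
  'river' -> in reference (ref count 3, used 3/3) -> match (matches: 3)
  'window' -> not in reference -> no match (matches: 3)
  'slow' -> in reference (ref count 1, used 1/1) -> match (matches: 4)
Clipped matches: 4, Candidate length: 6
Precision = 4/6 = 2/3

2/3


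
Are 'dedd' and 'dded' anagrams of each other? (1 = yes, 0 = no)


Sort characters of 'dedd': 'ddde'
Sort characters of 'dded': 'ddde'
Sorted forms match -> they ARE anagrams
Result: 1

1


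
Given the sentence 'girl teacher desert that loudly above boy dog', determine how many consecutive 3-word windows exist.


Word trigrams from [8] words:
  Trigram 1: (girl teacher desert)
  Trigram 2: (teacher desert that)
  Trigram 3: (desert that loudly)
  Trigram 4: (that loudly above)
  Trigram 5: (loudly above boy)
  Trigram 6: (above boy dog)
Total word trigrams: 8 - 2 = 6

6


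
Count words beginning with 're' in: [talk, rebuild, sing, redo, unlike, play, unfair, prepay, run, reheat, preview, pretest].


Checking each word for prefix 're':
  'talk' -> no (count: 0)
  'rebuild' -> YES, starts with 're' (count: 1)
  'sing' -> no (count: 1)
  'redo' -> YES, starts with 're' (count: 2)
  'unlike' -> no (count: 2)
  'play' -> no (count: 2)
  'unfair' -> no (count: 2)
  'prepay' -> no (count: 2)
  'run' -> no (count: 2)
  'reheat' -> YES, starts with 're' (count: 3)
  'preview' -> no (count: 3)
  'pretest' -> no (count: 3)
Total with prefix 're': 3

3


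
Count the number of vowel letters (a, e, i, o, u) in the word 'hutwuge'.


Scanning each character of 'hutwuge':
  Position 1: 'h' -> consonant (running count: 0)
  Position 2: 'u' -> vowel (running count: 1)
  Position 3: 't' -> consonant (running count: 1)
  Position 4: 'w' -> consonant (running count: 1)
  Position 5: 'u' -> vowel (running count: 2)
  Position 6: 'g' -> consonant (running count: 2)
  Position 7: 'e' -> vowel (running count: 3)
Total vowels: 3

3


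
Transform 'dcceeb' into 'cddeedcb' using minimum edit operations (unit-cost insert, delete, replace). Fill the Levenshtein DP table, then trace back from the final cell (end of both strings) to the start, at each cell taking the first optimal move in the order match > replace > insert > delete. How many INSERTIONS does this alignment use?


Edit distance = 5. Backtracking from cell (6, 8) with preference match > replace > insert > delete,
then listing the resulting alignment 'dcceeb' -> 'cddeedcb' left to right:
  Step 1: insert 'c' [insertion #1]
  Step 2: keep 'd'
  Step 3: replace c->d
  Step 4: replace c->e
  Step 5: keep 'e'
  Step 6: insert 'd' [insertion #2]
  Step 7: replace e->c
  Step 8: keep 'b'
Total insertions: 2

2


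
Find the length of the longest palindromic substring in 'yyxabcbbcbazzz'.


Scanning 'yyxabcbbcbazzz' for palindromic substrings.
Substring at positions 3-10: 'abcbbcba'.
Check: reverse('abcbbcba') = 'abcbbcba' -> palindrome confirmed.
Neighbouring characters ('x' / 'z') break symmetry, so it cannot extend further.
No longer palindromic substring exists; longest length = 8

8


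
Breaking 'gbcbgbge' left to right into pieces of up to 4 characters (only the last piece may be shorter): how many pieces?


'gbcbgbge' has 8 characters.
Chunking with max size 4:
  Chunk 1: 'gbcb' (positions 0-3)
  Chunk 2: 'gbge' (positions 4-7)
Total chunks: ceil(8 / 4) = 2

2


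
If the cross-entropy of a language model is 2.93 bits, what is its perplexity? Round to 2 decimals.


Perplexity formula: PP = 2^H
H = 2.93
PP = 2^2.93
Decompose: 2^2.93 = 2^2 * 2^0.93
2^2 = 4, 2^0.93 ~ 1.9052760
PP ~ 4 * 1.9052760 = 7.6211040
Rounded to 2 decimals: 7.62

7.62


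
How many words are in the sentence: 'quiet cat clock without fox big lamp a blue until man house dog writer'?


Counting words by splitting on spaces:
  Word 1: 'quiet'
  Word 2: 'cat'
  Word 3: 'clock'
  Word 4: 'without'
  Word 5: 'fox'
  Word 6: 'big'
  Word 7: 'lamp'
  Word 8: 'a'
  Word 9: 'blue'
  Word 10: 'until'
  Word 11: 'man'
  Word 12: 'house'
  Word 13: 'dog'
  Word 14: 'writer'
Total words: 14

14


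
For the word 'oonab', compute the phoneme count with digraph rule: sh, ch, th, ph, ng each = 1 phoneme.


Parsing 'oonab' greedily, digraphs first:
  'o' -> vowel phoneme (phonemes so far: 1)
  'o' -> vowel phoneme (phonemes so far: 2)
  'n' -> consonant phoneme (phonemes so far: 3)
  'a' -> vowel phoneme (phonemes so far: 4)
  'b' -> consonant phoneme (phonemes so far: 5)
Total phonemes: 5

5


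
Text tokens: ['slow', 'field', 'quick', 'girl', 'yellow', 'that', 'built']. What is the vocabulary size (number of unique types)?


Listing all tokens and tracking unique types:
  Token 1: 'slow' -> NEW (unique so far: 1)
  Token 2: 'field' -> NEW (unique so far: 2)
  Token 3: 'quick' -> NEW (unique so far: 3)
  Token 4: 'girl' -> NEW (unique so far: 4)
  Token 5: 'yellow' -> NEW (unique so far: 5)
  Token 6: 'that' -> NEW (unique so far: 6)
  Token 7: 'built' -> NEW (unique so far: 7)
Unique types: ('built', 'field', 'girl', 'quick', 'slow', 'that', 'yellow')
Vocabulary size: 7

7


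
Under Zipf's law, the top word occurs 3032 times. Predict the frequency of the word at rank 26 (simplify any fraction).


Zipf's law: freq(rank) = f1 / rank
f1 = 3032, rank = 26
freq = 3032 / 26
GCD(3032, 26) = 2
Simplified: 1516/13

1516/13


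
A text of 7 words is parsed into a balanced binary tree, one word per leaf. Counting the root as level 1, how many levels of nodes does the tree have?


In a balanced binary tree with n leaves the deepest leaf is ceil(log2(n)) edges below the root,
so counting node levels inclusive of root and leaves gives ceil(log2(n)) + 1 levels.
log2(7) = 2.8074
ceil(2.8074) = 3
levels = 3 + 1 = 4

4


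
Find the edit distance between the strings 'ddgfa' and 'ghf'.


Building DP table for s1='ddgfa' (len 5) and s2='ghf' (len 3):
       g  h  f
    0  1  2  3
  d 1  1  2  3
  d 2  2  2  3
  g 3  2  3  3
  f 4  3  3  3
  a 5  4  4  4
Edit distance = dp[5][3] = 4

4


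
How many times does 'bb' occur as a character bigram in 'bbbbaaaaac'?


Scanning 'bbbbaaaaac' for bigram 'bb':
  Position 0: 'bb' -> MATCH
  Position 1: 'bb' -> MATCH
  Position 2: 'bb' -> MATCH
  Position 3: 'ba' -> no
  Position 4: 'aa' -> no
  Position 5: 'aa' -> no
  Position 6: 'aa' -> no
  Position 7: 'aa' -> no
  Position 8: 'ac' -> no
Total matches: 3

3


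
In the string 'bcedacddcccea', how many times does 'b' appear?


Scanning 'bcedacddcccea' for 'b':
  Position 0: 'b' -> MATCH (count: 1)
Total occurrences of 'b': 1

1


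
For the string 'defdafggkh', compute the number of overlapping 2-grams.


String 'defdafggkh' has length L = 10.
Number of overlapping n-grams = L - n + 1
Substituting: 10 - 2 + 1 = 9

9


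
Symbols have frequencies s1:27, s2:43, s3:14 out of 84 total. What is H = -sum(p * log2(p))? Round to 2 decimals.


Computing entropy H = -sum(p_i * log2(p_i)):
  s1: p = 27/84 = 0.3214, -p*log2(p) = 0.5263
  s2: p = 43/84 = 0.5119, -p*log2(p) = 0.4945
  s3: p = 14/84 = 0.1667, -p*log2(p) = 0.4308
H = sum of terms = 1.4516
Rounded to 2 decimals: 1.45

1.45


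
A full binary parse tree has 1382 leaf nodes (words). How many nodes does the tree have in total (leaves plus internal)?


Leaf nodes (terminals): 1382
Internal nodes = n - 1 = 1382 - 1 = 1381
Total = leaves + internal = 1382 + 1381 = 2763

2763


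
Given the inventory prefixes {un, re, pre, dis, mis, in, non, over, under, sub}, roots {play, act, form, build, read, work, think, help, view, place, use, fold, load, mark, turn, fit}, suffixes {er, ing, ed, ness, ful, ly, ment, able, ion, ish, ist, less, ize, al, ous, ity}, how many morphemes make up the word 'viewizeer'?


Segmenting 'viewizeer' against the inventory:
  'view' -> root (morpheme 1)
  'ize' -> suffix (morpheme 2)
  'er' -> suffix (morpheme 3)
Total morphemes: 3

3


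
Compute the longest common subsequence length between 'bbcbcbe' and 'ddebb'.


DP table for LCS of 'bbcbcbe' and 'ddebb':
       d  d  e  b  b
    0  0  0  0  0  0
  b 0  0  0  0  1  1
  b 0  0  0  0  1  2
  c 0  0  0  0  1  2
  b 0  0  0  0  1  2
  c 0  0  0  0  1  2
  b 0  0  0  0  1  2
  e 0  0  0  1  1  2
LCS: 'bb'
LCS length = 2

2


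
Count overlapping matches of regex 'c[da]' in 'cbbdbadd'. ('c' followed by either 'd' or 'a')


Pattern: c[da] means 'c' followed by either 'd' or 'a'.
Scanning 'cbbdbadd' position-by-position:
  Pos 0: window 'cb' -> no
  Pos 1: window 'bb' -> no
  Pos 2: window 'bd' -> no
  Pos 3: window 'db' -> no
  Pos 4: window 'ba' -> no
  Pos 5: window 'ad' -> no
  Pos 6: window 'dd' -> no
  Pos 7: window 'd' -> no
Total matches: 0

0


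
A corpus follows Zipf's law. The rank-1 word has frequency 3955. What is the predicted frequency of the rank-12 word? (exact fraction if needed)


Zipf's law: freq(rank) = f1 / rank
f1 = 3955, rank = 12
freq = 3955 / 12
GCD(3955, 12) = 1
Simplified: 3955/12

3955/12


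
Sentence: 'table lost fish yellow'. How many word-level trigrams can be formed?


Word trigrams from [4] words:
  Trigram 1: (table lost fish)
  Trigram 2: (lost fish yellow)
Total word trigrams: 4 - 2 = 2

2


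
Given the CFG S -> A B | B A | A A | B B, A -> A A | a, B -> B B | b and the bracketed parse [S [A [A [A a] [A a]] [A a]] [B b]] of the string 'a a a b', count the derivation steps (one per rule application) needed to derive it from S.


Every bracketed nonterminal node [X ...] in the tree is produced by exactly one rule application.
Reading the tree off as a leftmost derivation:
  Step 1: S  =>  A B   (applied S -> A B)
  Step 2: A B  =>  A A B   (applied A -> A A)
  Step 3: A A B  =>  A A A B   (applied A -> A A)
  Step 4: A A A B  =>  a A A B   (applied A -> a)
  Step 5: a A A B  =>  a a A B   (applied A -> a)
  Step 6: a a A B  =>  a a a B   (applied A -> a)
  Step 7: a a a B  =>  a a a b   (applied B -> b)
Final yield: a a a b
Total rewrite steps: 7

7


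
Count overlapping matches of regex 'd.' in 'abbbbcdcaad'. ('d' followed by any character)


Pattern: d. means 'd' followed by any character.
Scanning 'abbbbcdcaad' position-by-position:
  Pos 0: window 'ab' -> no
  Pos 1: window 'bb' -> no
  Pos 2: window 'bb' -> no
  Pos 3: window 'bb' -> no
  Pos 4: window 'bc' -> no
  Pos 5: window 'cd' -> no
  Pos 6: window 'dc' -> MATCH
  Pos 7: window 'ca' -> no
  Pos 8: window 'aa' -> no
  Pos 9: window 'ad' -> no
  Pos 10: window 'd' -> no
Total matches: 1

1


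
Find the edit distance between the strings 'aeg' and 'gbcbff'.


Building DP table for s1='aeg' (len 3) and s2='gbcbff' (len 6):
       g  b  c  b  f  f
    0  1  2  3  4  5  6
  a 1  1  2  3  4  5  6
  e 2  2  2  3  4  5  6
  g 3  2  3  3  4  5  6
Edit distance = dp[3][6] = 6

6


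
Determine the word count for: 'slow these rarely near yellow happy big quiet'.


Counting words by splitting on spaces:
  Word 1: 'slow'
  Word 2: 'these'
  Word 3: 'rarely'
  Word 4: 'near'
  Word 5: 'yellow'
  Word 6: 'happy'
  Word 7: 'big'
  Word 8: 'quiet'
Total words: 8

8


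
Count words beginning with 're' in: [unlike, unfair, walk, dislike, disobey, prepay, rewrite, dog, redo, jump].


Checking each word for prefix 're':
  'unlike' -> no (count: 0)
  'unfair' -> no (count: 0)
  'walk' -> no (count: 0)
  'dislike' -> no (count: 0)
  'disobey' -> no (count: 0)
  'prepay' -> no (count: 0)
  'rewrite' -> YES, starts with 're' (count: 1)
  'dog' -> no (count: 1)
  'redo' -> YES, starts with 're' (count: 2)
  'jump' -> no (count: 2)
Total with prefix 're': 2

2


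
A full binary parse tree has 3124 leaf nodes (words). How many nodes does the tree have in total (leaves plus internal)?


Leaf nodes (terminals): 3124
Internal nodes = n - 1 = 3124 - 1 = 3123
Total = leaves + internal = 3124 + 3123 = 6247

6247


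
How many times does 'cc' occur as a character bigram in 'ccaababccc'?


Scanning 'ccaababccc' for bigram 'cc':
  Position 0: 'cc' -> MATCH
  Position 1: 'ca' -> no
  Position 2: 'aa' -> no
  Position 3: 'ab' -> no
  Position 4: 'ba' -> no
  Position 5: 'ab' -> no
  Position 6: 'bc' -> no
  Position 7: 'cc' -> MATCH
  Position 8: 'cc' -> MATCH
Total matches: 3

3


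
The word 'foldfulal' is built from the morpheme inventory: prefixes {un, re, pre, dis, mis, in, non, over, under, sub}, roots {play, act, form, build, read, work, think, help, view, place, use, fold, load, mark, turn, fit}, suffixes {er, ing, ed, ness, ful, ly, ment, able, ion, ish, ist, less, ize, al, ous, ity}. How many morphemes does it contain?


Segmenting 'foldfulal' against the inventory:
  'fold' -> root (morpheme 1)
  'ful' -> suffix (morpheme 2)
  'al' -> suffix (morpheme 3)
Total morphemes: 3

3


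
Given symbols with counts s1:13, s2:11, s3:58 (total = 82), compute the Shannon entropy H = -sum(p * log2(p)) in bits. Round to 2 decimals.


Computing entropy H = -sum(p_i * log2(p_i)):
  s1: p = 13/82 = 0.1585, -p*log2(p) = 0.4212
  s2: p = 11/82 = 0.1341, -p*log2(p) = 0.3888
  s3: p = 58/82 = 0.7073, -p*log2(p) = 0.3534
H = sum of terms = 1.1634
Rounded to 2 decimals: 1.16

1.16


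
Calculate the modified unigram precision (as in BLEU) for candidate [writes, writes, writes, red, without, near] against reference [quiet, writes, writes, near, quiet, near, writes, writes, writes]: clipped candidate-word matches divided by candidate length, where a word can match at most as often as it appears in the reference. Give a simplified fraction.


Reference word counts: {'near': 2, 'quiet': 2, 'writes': 5}
Checking each candidate word (with clipping):
  'writes' -> in reference (ref count 5, used 1/5) -> match (matches: 1)
  'writes' -> in reference (ref count 5, used 2/5) -> match (matches: 2)
  'writes' -> in reference (ref count 5, used 3/5) -> match (matches: 3)
  'red' -> not in reference -> no match (matches: 3)
  'without' -> not in reference -> no match (matches: 3)
  'near' -> in reference (ref count 2, used 1/2) -> match (matches: 4)
Clipped matches: 4, Candidate length: 6
Precision = 4/6 = 2/3

2/3


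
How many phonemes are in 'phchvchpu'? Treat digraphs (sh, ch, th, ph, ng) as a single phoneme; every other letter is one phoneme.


Parsing 'phchvchpu' greedily, digraphs first:
  'ph' -> digraph (1 consonant phoneme) (phonemes so far: 1)
  'ch' -> digraph (1 consonant phoneme) (phonemes so far: 2)
  'v' -> consonant phoneme (phonemes so far: 3)
  'ch' -> digraph (1 consonant phoneme) (phonemes so far: 4)
  'p' -> consonant phoneme (phonemes so far: 5)
  'u' -> vowel phoneme (phonemes so far: 6)
Total phonemes: 6

6


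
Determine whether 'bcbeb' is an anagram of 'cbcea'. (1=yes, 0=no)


Sort characters of 'bcbeb': 'bbbce'
Sort characters of 'cbcea': 'abcce'
Sorted forms differ -> they are NOT anagrams
Result: 0

0


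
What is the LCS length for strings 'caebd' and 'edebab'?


DP table for LCS of 'caebd' and 'edebab':
       e  d  e  b  a  b
    0  0  0  0  0  0  0
  c 0  0  0  0  0  0  0
  a 0  0  0  0  0  1  1
  e 0  1  1  1  1  1  1
  b 0  1  1  1  2  2  2
  d 0  1  2  2  2  2  2
LCS: 'ab'
LCS length = 2

2


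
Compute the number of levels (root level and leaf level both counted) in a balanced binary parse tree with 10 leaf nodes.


In a balanced binary tree with n leaves the deepest leaf is ceil(log2(n)) edges below the root,
so counting node levels inclusive of root and leaves gives ceil(log2(n)) + 1 levels.
log2(10) = 3.3219
ceil(3.3219) = 4
levels = 4 + 1 = 5

5


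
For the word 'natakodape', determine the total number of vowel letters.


Scanning each character of 'natakodape':
  Position 1: 'n' -> consonant (running count: 0)
  Position 2: 'a' -> vowel (running count: 1)
  Position 3: 't' -> consonant (running count: 1)
  Position 4: 'a' -> vowel (running count: 2)
  Position 5: 'k' -> consonant (running count: 2)
  Position 6: 'o' -> vowel (running count: 3)
  Position 7: 'd' -> consonant (running count: 3)
  Position 8: 'a' -> vowel (running count: 4)
  Position 9: 'p' -> consonant (running count: 4)
  Position 10: 'e' -> vowel (running count: 5)
Total vowels: 5

5


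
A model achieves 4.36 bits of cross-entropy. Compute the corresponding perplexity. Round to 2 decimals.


Perplexity formula: PP = 2^H
H = 4.36
PP = 2^4.36
Decompose: 2^4.36 = 2^4 * 2^0.36
2^4 = 16, 2^0.36 ~ 1.2834259
PP ~ 16 * 1.2834259 = 20.5348144
Rounded to 2 decimals: 20.53

20.53


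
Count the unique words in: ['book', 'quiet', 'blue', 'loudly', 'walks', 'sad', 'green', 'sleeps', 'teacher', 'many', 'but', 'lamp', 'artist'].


Listing all tokens and tracking unique types:
  Token 1: 'book' -> NEW (unique so far: 1)
  Token 2: 'quiet' -> NEW (unique so far: 2)
  Token 3: 'blue' -> NEW (unique so far: 3)
  Token 4: 'loudly' -> NEW (unique so far: 4)
  Token 5: 'walks' -> NEW (unique so far: 5)
  Token 6: 'sad' -> NEW (unique so far: 6)
  Token 7: 'green' -> NEW (unique so far: 7)
  Token 8: 'sleeps' -> NEW (unique so far: 8)
  Token 9: 'teacher' -> NEW (unique so far: 9)
  Token 10: 'many' -> NEW (unique so far: 10)
  Token 11: 'but' -> NEW (unique so far: 11)
  Token 12: 'lamp' -> NEW (unique so far: 12)
  Token 13: 'artist' -> NEW (unique so far: 13)
Unique types: ('artist', 'blue', 'book', 'but', 'green', 'lamp', 'loudly', 'many', 'quiet', 'sad', 'sleeps', 'teacher', 'walks')
Vocabulary size: 13

13


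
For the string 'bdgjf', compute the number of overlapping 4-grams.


String 'bdgjf' has length L = 5.
Number of overlapping n-grams = L - n + 1
Substituting: 5 - 4 + 1 = 2

2


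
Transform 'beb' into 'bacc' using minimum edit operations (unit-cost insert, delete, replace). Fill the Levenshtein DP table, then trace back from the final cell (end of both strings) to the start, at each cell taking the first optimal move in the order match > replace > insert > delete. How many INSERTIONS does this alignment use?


Edit distance = 3. Backtracking from cell (3, 4) with preference match > replace > insert > delete,
then listing the resulting alignment 'beb' -> 'bacc' left to right:
  Step 1: keep 'b'
  Step 2: insert 'a' [insertion #1]
  Step 3: replace e->c
  Step 4: replace b->c
Total insertions: 1

1


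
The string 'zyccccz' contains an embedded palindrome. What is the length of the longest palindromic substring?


Scanning 'zyccccz' for palindromic substrings.
Substring at positions 2-5: 'cccc'.
Check: reverse('cccc') = 'cccc' -> palindrome confirmed.
Neighbouring characters ('y' / 'z') break symmetry, so it cannot extend further.
No longer palindromic substring exists; longest length = 4

4


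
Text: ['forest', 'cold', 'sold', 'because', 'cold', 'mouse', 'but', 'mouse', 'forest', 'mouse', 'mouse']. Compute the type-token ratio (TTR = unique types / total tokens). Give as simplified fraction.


Tokens: 11
Unique types: ('because', 'but', 'cold', 'forest', 'mouse', 'sold') = 6
TTR = 6/11
Already in lowest terms.

6/11


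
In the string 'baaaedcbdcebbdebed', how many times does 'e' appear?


Scanning 'baaaedcbdcebbdebed' for 'e':
  Position 4: 'e' -> MATCH (count: 1)
  Position 10: 'e' -> MATCH (count: 2)
  Position 14: 'e' -> MATCH (count: 3)
  Position 16: 'e' -> MATCH (count: 4)
Total occurrences of 'e': 4

4


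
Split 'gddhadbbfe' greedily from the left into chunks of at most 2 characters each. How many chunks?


'gddhadbbfe' has 10 characters.
Chunking with max size 2:
  Chunk 1: 'gd' (positions 0-1)
  Chunk 2: 'dh' (positions 2-3)
  Chunk 3: 'ad' (positions 4-5)
  Chunk 4: 'bb' (positions 6-7)
  Chunk 5: 'fe' (positions 8-9)
Total chunks: ceil(10 / 2) = 5

5


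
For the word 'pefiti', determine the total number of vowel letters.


Scanning each character of 'pefiti':
  Position 1: 'p' -> consonant (running count: 0)
  Position 2: 'e' -> vowel (running count: 1)
  Position 3: 'f' -> consonant (running count: 1)
  Position 4: 'i' -> vowel (running count: 2)
  Position 5: 't' -> consonant (running count: 2)
  Position 6: 'i' -> vowel (running count: 3)
Total vowels: 3

3


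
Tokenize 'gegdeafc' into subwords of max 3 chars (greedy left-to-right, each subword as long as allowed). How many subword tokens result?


'gegdeafc' has 8 characters.
Chunking with max size 3:
  Chunk 1: 'geg' (positions 0-2)
  Chunk 2: 'dea' (positions 3-5)
  Chunk 3: 'fc' (positions 6-7)
Total chunks: ceil(8 / 3) = 3

3


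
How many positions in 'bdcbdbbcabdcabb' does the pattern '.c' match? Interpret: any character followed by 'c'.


Pattern: .c means any character followed by 'c'.
Scanning 'bdcbdbbcabdcabb' position-by-position:
  Pos 0: window 'bd' -> no
  Pos 1: window 'dc' -> MATCH
  Pos 2: window 'cb' -> no
  Pos 3: window 'bd' -> no
  Pos 4: window 'db' -> no
  Pos 5: window 'bb' -> no
  Pos 6: window 'bc' -> MATCH
  Pos 7: window 'ca' -> no
  Pos 8: window 'ab' -> no
  Pos 9: window 'bd' -> no
  Pos 10: window 'dc' -> MATCH
  Pos 11: window 'ca' -> no
  Pos 12: window 'ab' -> no
  Pos 13: window 'bb' -> no
  Pos 14: window 'b' -> no
Total matches: 3

3


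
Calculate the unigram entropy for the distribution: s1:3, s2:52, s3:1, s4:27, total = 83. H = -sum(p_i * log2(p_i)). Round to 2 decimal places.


Computing entropy H = -sum(p_i * log2(p_i)):
  s1: p = 3/83 = 0.0361, -p*log2(p) = 0.1731
  s2: p = 52/83 = 0.6265, -p*log2(p) = 0.4226
  s3: p = 1/83 = 0.0120, -p*log2(p) = 0.0768
  s4: p = 27/83 = 0.3253, -p*log2(p) = 0.5270
H = sum of terms = 1.1995
Rounded to 2 decimals: 1.20

1.20


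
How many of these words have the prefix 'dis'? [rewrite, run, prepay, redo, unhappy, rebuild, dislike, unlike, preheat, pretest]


Checking each word for prefix 'dis':
  'rewrite' -> no (count: 0)
  'run' -> no (count: 0)
  'prepay' -> no (count: 0)
  'redo' -> no (count: 0)
  'unhappy' -> no (count: 0)
  'rebuild' -> no (count: 0)
  'dislike' -> YES, starts with 'dis' (count: 1)
  'unlike' -> no (count: 1)
  'preheat' -> no (count: 1)
  'pretest' -> no (count: 1)
Total with prefix 'dis': 1

1


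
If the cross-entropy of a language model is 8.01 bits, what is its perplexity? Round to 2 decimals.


Perplexity formula: PP = 2^H
H = 8.01
PP = 2^8.01
Decompose: 2^8.01 = 2^8 * 2^0.01
2^8 = 256, 2^0.01 ~ 1.0069556
PP ~ 256 * 1.0069556 = 257.7806336
Rounded to 2 decimals: 257.78

257.78


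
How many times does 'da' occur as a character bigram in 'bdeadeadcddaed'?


Scanning 'bdeadeadcddaed' for bigram 'da':
  Position 0: 'bd' -> no
  Position 1: 'de' -> no
  Position 2: 'ea' -> no
  Position 3: 'ad' -> no
  Position 4: 'de' -> no
  Position 5: 'ea' -> no
  Position 6: 'ad' -> no
  Position 7: 'dc' -> no
  Position 8: 'cd' -> no
  Position 9: 'dd' -> no
  Position 10: 'da' -> MATCH
  Position 11: 'ae' -> no
  Position 12: 'ed' -> no
Total matches: 1

1


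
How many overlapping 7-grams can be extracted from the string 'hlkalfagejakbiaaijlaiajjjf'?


String 'hlkalfagejakbiaaijlaiajjjf' has length L = 26.
Number of overlapping n-grams = L - n + 1
Substituting: 26 - 7 + 1 = 20

20


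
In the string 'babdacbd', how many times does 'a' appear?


Scanning 'babdacbd' for 'a':
  Position 1: 'a' -> MATCH (count: 1)
  Position 4: 'a' -> MATCH (count: 2)
Total occurrences of 'a': 2

2


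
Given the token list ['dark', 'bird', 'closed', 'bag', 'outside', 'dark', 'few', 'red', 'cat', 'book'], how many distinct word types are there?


Listing all tokens and tracking unique types:
  Token 1: 'dark' -> NEW (unique so far: 1)
  Token 2: 'bird' -> NEW (unique so far: 2)
  Token 3: 'closed' -> NEW (unique so far: 3)
  Token 4: 'bag' -> NEW (unique so far: 4)
  Token 5: 'outside' -> NEW (unique so far: 5)
  Token 6: 'dark' -> duplicate (unique so far: 5)
  Token 7: 'few' -> NEW (unique so far: 6)
  Token 8: 'red' -> NEW (unique so far: 7)
  Token 9: 'cat' -> NEW (unique so far: 8)
  Token 10: 'book' -> NEW (unique so far: 9)
Unique types: ('bag', 'bird', 'book', 'cat', 'closed', 'dark', 'few', 'outside', 'red')
Vocabulary size: 9

9


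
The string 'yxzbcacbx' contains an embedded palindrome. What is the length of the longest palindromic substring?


Scanning 'yxzbcacbx' for palindromic substrings.
Substring at positions 3-7: 'bcacb'.
Check: reverse('bcacb') = 'bcacb' -> palindrome confirmed.
Neighbouring characters ('z' / 'x') break symmetry, so it cannot extend further.
No longer palindromic substring exists; longest length = 5

5


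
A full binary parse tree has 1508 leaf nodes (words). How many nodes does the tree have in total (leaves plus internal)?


Leaf nodes (terminals): 1508
Internal nodes = n - 1 = 1508 - 1 = 1507
Total = leaves + internal = 1508 + 1507 = 3015

3015


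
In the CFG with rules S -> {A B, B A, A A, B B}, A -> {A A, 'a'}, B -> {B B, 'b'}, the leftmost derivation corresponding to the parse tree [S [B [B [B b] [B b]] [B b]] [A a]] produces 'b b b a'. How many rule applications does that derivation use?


Every bracketed nonterminal node [X ...] in the tree is produced by exactly one rule application.
Reading the tree off as a leftmost derivation:
  Step 1: S  =>  B A   (applied S -> B A)
  Step 2: B A  =>  B B A   (applied B -> B B)
  Step 3: B B A  =>  B B B A   (applied B -> B B)
  Step 4: B B B A  =>  b B B A   (applied B -> b)
  Step 5: b B B A  =>  b b B A   (applied B -> b)
  Step 6: b b B A  =>  b b b A   (applied B -> b)
  Step 7: b b b A  =>  b b b a   (applied A -> a)
Final yield: b b b a
Total rewrite steps: 7

7


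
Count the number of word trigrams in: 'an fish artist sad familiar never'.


Word trigrams from [6] words:
  Trigram 1: (an fish artist)
  Trigram 2: (fish artist sad)
  Trigram 3: (artist sad familiar)
  Trigram 4: (sad familiar never)
Total word trigrams: 6 - 2 = 4

4


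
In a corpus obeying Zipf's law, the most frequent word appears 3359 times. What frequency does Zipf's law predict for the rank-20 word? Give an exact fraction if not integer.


Zipf's law: freq(rank) = f1 / rank
f1 = 3359, rank = 20
freq = 3359 / 20
GCD(3359, 20) = 1
Simplified: 3359/20

3359/20


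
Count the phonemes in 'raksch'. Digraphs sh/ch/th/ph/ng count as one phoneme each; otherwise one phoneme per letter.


Parsing 'raksch' greedily, digraphs first:
  'r' -> consonant phoneme (phonemes so far: 1)
  'a' -> vowel phoneme (phonemes so far: 2)
  'k' -> consonant phoneme (phonemes so far: 3)
  's' -> consonant phoneme (phonemes so far: 4)
  'ch' -> digraph (1 consonant phoneme) (phonemes so far: 5)
Total phonemes: 5

5


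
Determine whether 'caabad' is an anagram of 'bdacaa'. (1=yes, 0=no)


Sort characters of 'caabad': 'aaabcd'
Sort characters of 'bdacaa': 'aaabcd'
Sorted forms match -> they ARE anagrams
Result: 1

1


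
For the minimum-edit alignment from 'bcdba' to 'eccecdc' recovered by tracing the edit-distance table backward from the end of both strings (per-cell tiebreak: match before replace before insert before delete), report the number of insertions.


Edit distance = 6. Backtracking from cell (5, 7) with preference match > replace > insert > delete,
then listing the resulting alignment 'bcdba' -> 'eccecdc' left to right:
  Step 1: insert 'e' [insertion #1]
  Step 2: replace b->c
  Step 3: keep 'c'
  Step 4: insert 'e' [insertion #2]
  Step 5: replace d->c
  Step 6: replace b->d
  Step 7: replace a->c
Total insertions: 2

2


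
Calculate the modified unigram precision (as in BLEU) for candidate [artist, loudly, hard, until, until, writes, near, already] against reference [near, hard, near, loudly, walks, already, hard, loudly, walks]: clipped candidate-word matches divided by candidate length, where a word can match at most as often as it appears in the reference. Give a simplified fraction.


Reference word counts: {'already': 1, 'hard': 2, 'loudly': 2, 'near': 2, 'walks': 2}
Checking each candidate word (with clipping):
  'artist' -> not in reference -> no match (matches: 0)
  'loudly' -> in reference (ref count 2, used 1/2) -> match (matches: 1)
  'hard' -> in reference (ref count 2, used 1/2) -> match (matches: 2)
  'until' -> not in reference -> no match (matches: 2)
  'until' -> not in reference -> no match (matches: 2)
  'writes' -> not in reference -> no match (matches: 2)
  'near' -> in reference (ref count 2, used 1/2) -> match (matches: 3)
  'already' -> in reference (ref count 1, used 1/1) -> match (matches: 4)
Clipped matches: 4, Candidate length: 8
Precision = 4/8 = 1/2

1/2


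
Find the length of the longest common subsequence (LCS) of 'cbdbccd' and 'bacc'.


DP table for LCS of 'cbdbccd' and 'bacc':
       b  a  c  c
    0  0  0  0  0
  c 0  0  0  1  1
  b 0  1  1  1  1
  d 0  1  1  1  1
  b 0  1  1  1  1
  c 0  1  1  2  2
  c 0  1  1  2  3
  d 0  1  1  2  3
LCS: 'bcc'
LCS length = 3

3


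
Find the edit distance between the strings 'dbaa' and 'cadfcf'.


Building DP table for s1='dbaa' (len 4) and s2='cadfcf' (len 6):
       c  a  d  f  c  f
    0  1  2  3  4  5  6
  d 1  1  2  2  3  4  5
  b 2  2  2  3  3  4  5
  a 3  3  2  3  4  4  5
  a 4  4  3  3  4  5  5
Edit distance = dp[4][6] = 5

5


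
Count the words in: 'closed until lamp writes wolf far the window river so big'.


Counting words by splitting on spaces:
  Word 1: 'closed'
  Word 2: 'until'
  Word 3: 'lamp'
  Word 4: 'writes'
  Word 5: 'wolf'
  Word 6: 'far'
  Word 7: 'the'
  Word 8: 'window'
  Word 9: 'river'
  Word 10: 'so'
  Word 11: 'big'
Total words: 11

11


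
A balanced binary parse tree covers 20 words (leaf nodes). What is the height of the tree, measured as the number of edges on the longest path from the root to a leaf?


In a balanced binary tree with n leaves the deepest leaf is ceil(log2(n)) edges below the root.
log2(20) = 4.3219
ceil(4.3219) = 5
height (edges) = 5

5


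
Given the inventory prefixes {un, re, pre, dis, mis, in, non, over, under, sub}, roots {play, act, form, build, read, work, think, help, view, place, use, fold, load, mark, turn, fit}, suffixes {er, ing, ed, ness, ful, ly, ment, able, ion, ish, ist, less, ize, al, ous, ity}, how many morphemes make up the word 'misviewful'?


Segmenting 'misviewful' against the inventory:
  'mis' -> prefix (morpheme 1)
  'view' -> root (morpheme 2)
  'ful' -> suffix (morpheme 3)
Total morphemes: 3

3


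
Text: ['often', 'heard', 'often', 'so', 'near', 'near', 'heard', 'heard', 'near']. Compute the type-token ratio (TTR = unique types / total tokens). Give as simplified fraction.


Tokens: 9
Unique types: ('heard', 'near', 'often', 'so') = 4
TTR = 4/9
Already in lowest terms.

4/9


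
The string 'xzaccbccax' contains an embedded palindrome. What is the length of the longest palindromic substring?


Scanning 'xzaccbccax' for palindromic substrings.
Substring at positions 2-8: 'accbcca'.
Check: reverse('accbcca') = 'accbcca' -> palindrome confirmed.
Neighbouring characters ('z' / 'x') break symmetry, so it cannot extend further.
No longer palindromic substring exists; longest length = 7

7


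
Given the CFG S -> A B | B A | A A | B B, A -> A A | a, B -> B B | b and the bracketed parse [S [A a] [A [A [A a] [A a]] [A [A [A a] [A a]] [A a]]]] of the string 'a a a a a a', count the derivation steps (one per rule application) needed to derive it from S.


Every bracketed nonterminal node [X ...] in the tree is produced by exactly one rule application.
Reading the tree off as a leftmost derivation:
  Step 1: S  =>  A A   (applied S -> A A)
  Step 2: A A  =>  a A   (applied A -> a)
  Step 3: a A  =>  a A A   (applied A -> A A)
  Step 4: a A A  =>  a A A A   (applied A -> A A)
  Step 5: a A A A  =>  a a A A   (applied A -> a)
  Step 6: a a A A  =>  a a a A   (applied A -> a)
  Step 7: a a a A  =>  a a a A A   (applied A -> A A)
  Step 8: a a a A A  =>  a a a A A A   (applied A -> A A)
  Step 9: a a a A A A  =>  a a a a A A   (applied A -> a)
  Step 10: a a a a A A  =>  a a a a a A   (applied A -> a)
  Step 11: a a a a a A  =>  a a a a a a   (applied A -> a)
Final yield: a a a a a a
Total rewrite steps: 11

11


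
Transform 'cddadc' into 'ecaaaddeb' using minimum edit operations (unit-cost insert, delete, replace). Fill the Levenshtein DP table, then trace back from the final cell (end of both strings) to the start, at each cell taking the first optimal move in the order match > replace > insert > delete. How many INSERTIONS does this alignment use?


Edit distance = 6. Backtracking from cell (6, 9) with preference match > replace > insert > delete,
then listing the resulting alignment 'cddadc' -> 'ecaaaddeb' left to right:
  Step 1: insert 'e' [insertion #1]
  Step 2: keep 'c'
  Step 3: replace d->a
  Step 4: replace d->a
  Step 5: keep 'a'
  Step 6: insert 'd' [insertion #2]
  Step 7: keep 'd'
  Step 8: insert 'e' [insertion #3]
  Step 9: replace c->b
Total insertions: 3

3


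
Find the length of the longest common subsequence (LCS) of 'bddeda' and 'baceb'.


DP table for LCS of 'bddeda' and 'baceb':
       b  a  c  e  b
    0  0  0  0  0  0
  b 0  1  1  1  1  1
  d 0  1  1  1  1  1
  d 0  1  1  1  1  1
  e 0  1  1  1  2  2
  d 0  1  1  1  2  2
  a 0  1  2  2  2  2
LCS: 'be'
LCS length = 2

2


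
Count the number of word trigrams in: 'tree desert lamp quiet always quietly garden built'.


Word trigrams from [8] words:
  Trigram 1: (tree desert lamp)
  Trigram 2: (desert lamp quiet)
  Trigram 3: (lamp quiet always)
  Trigram 4: (quiet always quietly)
  Trigram 5: (always quietly garden)
  Trigram 6: (quietly garden built)
Total word trigrams: 8 - 2 = 6

6


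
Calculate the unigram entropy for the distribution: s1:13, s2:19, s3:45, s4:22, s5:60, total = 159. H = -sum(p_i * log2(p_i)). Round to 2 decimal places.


Computing entropy H = -sum(p_i * log2(p_i)):
  s1: p = 13/159 = 0.0818, -p*log2(p) = 0.2954
  s2: p = 19/159 = 0.1195, -p*log2(p) = 0.3663
  s3: p = 45/159 = 0.2830, -p*log2(p) = 0.5154
  s4: p = 22/159 = 0.1384, -p*log2(p) = 0.3948
  s5: p = 60/159 = 0.3774, -p*log2(p) = 0.5306
H = sum of terms = 2.1025
Rounded to 2 decimals: 2.10

2.10


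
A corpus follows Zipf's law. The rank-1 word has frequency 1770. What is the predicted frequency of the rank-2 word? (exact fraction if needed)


Zipf's law: freq(rank) = f1 / rank
f1 = 1770, rank = 2
freq = 1770 / 2
= 885

885


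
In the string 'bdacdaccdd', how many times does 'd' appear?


Scanning 'bdacdaccdd' for 'd':
  Position 1: 'd' -> MATCH (count: 1)
  Position 4: 'd' -> MATCH (count: 2)
  Position 8: 'd' -> MATCH (count: 3)
  Position 9: 'd' -> MATCH (count: 4)
Total occurrences of 'd': 4

4


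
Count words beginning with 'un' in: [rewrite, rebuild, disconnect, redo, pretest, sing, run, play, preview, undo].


Checking each word for prefix 'un':
  'rewrite' -> no (count: 0)
  'rebuild' -> no (count: 0)
  'disconnect' -> no (count: 0)
  'redo' -> no (count: 0)
  'pretest' -> no (count: 0)
  'sing' -> no (count: 0)
  'run' -> no (count: 0)
  'play' -> no (count: 0)
  'preview' -> no (count: 0)
  'undo' -> YES, starts with 'un' (count: 1)
Total with prefix 'un': 1

1


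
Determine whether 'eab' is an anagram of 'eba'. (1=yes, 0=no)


Sort characters of 'eab': 'abe'
Sort characters of 'eba': 'abe'
Sorted forms match -> they ARE anagrams
Result: 1

1


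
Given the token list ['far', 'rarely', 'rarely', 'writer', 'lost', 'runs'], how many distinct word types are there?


Listing all tokens and tracking unique types:
  Token 1: 'far' -> NEW (unique so far: 1)
  Token 2: 'rarely' -> NEW (unique so far: 2)
  Token 3: 'rarely' -> duplicate (unique so far: 2)
  Token 4: 'writer' -> NEW (unique so far: 3)
  Token 5: 'lost' -> NEW (unique so far: 4)
  Token 6: 'runs' -> NEW (unique so far: 5)
Unique types: ('far', 'lost', 'rarely', 'runs', 'writer')
Vocabulary size: 5

5


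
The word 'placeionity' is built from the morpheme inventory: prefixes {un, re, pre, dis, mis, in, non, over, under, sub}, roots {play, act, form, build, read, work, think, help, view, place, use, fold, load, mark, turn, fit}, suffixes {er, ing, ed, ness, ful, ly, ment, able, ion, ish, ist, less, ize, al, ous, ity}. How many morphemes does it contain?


Segmenting 'placeionity' against the inventory:
  'place' -> root (morpheme 1)
  'ion' -> suffix (morpheme 2)
  'ity' -> suffix (morpheme 3)
Total morphemes: 3

3


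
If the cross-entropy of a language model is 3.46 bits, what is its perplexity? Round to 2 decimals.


Perplexity formula: PP = 2^H
H = 3.46
PP = 2^3.46
Decompose: 2^3.46 = 2^3 * 2^0.46
2^3 = 8, 2^0.46 ~ 1.3755418
PP ~ 8 * 1.3755418 = 11.0043344
Rounded to 2 decimals: 11.00

11.00


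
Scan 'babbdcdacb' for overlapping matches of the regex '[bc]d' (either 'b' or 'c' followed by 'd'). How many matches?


Pattern: [bc]d means either 'b' or 'c' followed by 'd'.
Scanning 'babbdcdacb' position-by-position:
  Pos 0: window 'ba' -> no
  Pos 1: window 'ab' -> no
  Pos 2: window 'bb' -> no
  Pos 3: window 'bd' -> MATCH
  Pos 4: window 'dc' -> no
  Pos 5: window 'cd' -> MATCH
  Pos 6: window 'da' -> no
  Pos 7: window 'ac' -> no
  Pos 8: window 'cb' -> no
  Pos 9: window 'b' -> no
Total matches: 2

2


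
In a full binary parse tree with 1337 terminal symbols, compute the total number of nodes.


Leaf nodes (terminals): 1337
Internal nodes = n - 1 = 1337 - 1 = 1336
Total = leaves + internal = 1337 + 1336 = 2673

2673


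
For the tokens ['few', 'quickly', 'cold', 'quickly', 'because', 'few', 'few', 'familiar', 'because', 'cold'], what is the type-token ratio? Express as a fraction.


Tokens: 10
Unique types: ('because', 'cold', 'familiar', 'few', 'quickly') = 5
TTR = 5/10
Simplify: divide both by 5 -> 1/2
TTR = 1/2

1/2


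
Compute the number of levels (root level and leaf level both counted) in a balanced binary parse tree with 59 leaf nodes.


In a balanced binary tree with n leaves the deepest leaf is ceil(log2(n)) edges below the root,
so counting node levels inclusive of root and leaves gives ceil(log2(n)) + 1 levels.
log2(59) = 5.8826
ceil(5.8826) = 6
levels = 6 + 1 = 7

7


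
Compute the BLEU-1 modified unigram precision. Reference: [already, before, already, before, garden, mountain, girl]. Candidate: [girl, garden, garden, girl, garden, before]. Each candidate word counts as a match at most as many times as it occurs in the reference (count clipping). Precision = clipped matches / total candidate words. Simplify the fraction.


Reference word counts: {'already': 2, 'before': 2, 'garden': 1, 'girl': 1, 'mountain': 1}
Checking each candidate word (with clipping):
  'girl' -> in reference (ref count 1, used 1/1) -> match (matches: 1)
  'garden' -> in reference (ref count 1, used 1/1) -> match (matches: 2)
  'garden' -> ref count 1 already used up (1/1) -> clipped, no match (matches: 2)
  'girl' -> ref count 1 already used up (1/1) -> clipped, no match (matches: 2)
  'garden' -> ref count 1 already used up (1/1) -> clipped, no match (matches: 2)
  'before' -> in reference (ref count 2, used 1/2) -> match (matches: 3)
Clipped matches: 3, Candidate length: 6
Precision = 3/6 = 1/2

1/2


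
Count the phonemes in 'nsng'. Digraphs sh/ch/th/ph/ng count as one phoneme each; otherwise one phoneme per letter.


Parsing 'nsng' greedily, digraphs first:
  'n' -> consonant phoneme (phonemes so far: 1)
  's' -> consonant phoneme (phonemes so far: 2)
  'ng' -> digraph (1 consonant phoneme) (phonemes so far: 3)
Total phonemes: 3

3


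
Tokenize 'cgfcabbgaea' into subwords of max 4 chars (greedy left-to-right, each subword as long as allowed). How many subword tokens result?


'cgfcabbgaea' has 11 characters.
Chunking with max size 4:
  Chunk 1: 'cgfc' (positions 0-3)
  Chunk 2: 'abbg' (positions 4-7)
  Chunk 3: 'aea' (positions 8-10)
Total chunks: ceil(11 / 4) = 3

3
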